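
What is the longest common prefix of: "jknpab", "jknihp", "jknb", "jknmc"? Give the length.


Words: jknpab, jknihp, jknb, jknmc
  Position 0: all 'j' => match
  Position 1: all 'k' => match
  Position 2: all 'n' => match
  Position 3: ('p', 'i', 'b', 'm') => mismatch, stop
LCP = "jkn" (length 3)

3


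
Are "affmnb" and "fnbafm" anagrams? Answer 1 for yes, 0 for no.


Strings: "affmnb", "fnbafm"
Sorted first:  abffmn
Sorted second: abffmn
Sorted forms match => anagrams

1


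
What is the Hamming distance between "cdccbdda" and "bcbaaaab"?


Comparing "cdccbdda" and "bcbaaaab" position by position:
  Position 0: 'c' vs 'b' => differ
  Position 1: 'd' vs 'c' => differ
  Position 2: 'c' vs 'b' => differ
  Position 3: 'c' vs 'a' => differ
  Position 4: 'b' vs 'a' => differ
  Position 5: 'd' vs 'a' => differ
  Position 6: 'd' vs 'a' => differ
  Position 7: 'a' vs 'b' => differ
Total differences (Hamming distance): 8

8


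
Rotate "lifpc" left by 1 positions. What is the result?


Input: "lifpc", rotate left by 1
First 1 characters: "l"
Remaining characters: "ifpc"
Concatenate remaining + first: "ifpc" + "l" = "ifpcl"

ifpcl


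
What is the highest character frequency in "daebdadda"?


Input: daebdadda
Character counts:
  'a': 3
  'b': 1
  'd': 4
  'e': 1
Maximum frequency: 4

4


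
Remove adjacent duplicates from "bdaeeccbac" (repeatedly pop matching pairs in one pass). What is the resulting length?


Input: bdaeeccbac
Stack-based adjacent duplicate removal:
  Read 'b': push. Stack: b
  Read 'd': push. Stack: bd
  Read 'a': push. Stack: bda
  Read 'e': push. Stack: bdae
  Read 'e': matches stack top 'e' => pop. Stack: bda
  Read 'c': push. Stack: bdac
  Read 'c': matches stack top 'c' => pop. Stack: bda
  Read 'b': push. Stack: bdab
  Read 'a': push. Stack: bdaba
  Read 'c': push. Stack: bdabac
Final stack: "bdabac" (length 6)

6


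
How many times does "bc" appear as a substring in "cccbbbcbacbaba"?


Searching for "bc" in "cccbbbcbacbaba"
Scanning each position:
  Position 0: "cc" => no
  Position 1: "cc" => no
  Position 2: "cb" => no
  Position 3: "bb" => no
  Position 4: "bb" => no
  Position 5: "bc" => MATCH
  Position 6: "cb" => no
  Position 7: "ba" => no
  Position 8: "ac" => no
  Position 9: "cb" => no
  Position 10: "ba" => no
  Position 11: "ab" => no
  Position 12: "ba" => no
Total occurrences: 1

1


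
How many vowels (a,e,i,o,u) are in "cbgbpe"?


Input: cbgbpe
Checking each character:
  'c' at position 0: consonant
  'b' at position 1: consonant
  'g' at position 2: consonant
  'b' at position 3: consonant
  'p' at position 4: consonant
  'e' at position 5: vowel (running total: 1)
Total vowels: 1

1


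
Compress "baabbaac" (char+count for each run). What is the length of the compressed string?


Input: baabbaac
Runs:
  'b' x 1 => "b1"
  'a' x 2 => "a2"
  'b' x 2 => "b2"
  'a' x 2 => "a2"
  'c' x 1 => "c1"
Compressed: "b1a2b2a2c1"
Compressed length: 10

10


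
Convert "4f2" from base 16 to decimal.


Input: "4f2" in base 16
Positional expansion:
  Digit '4' (value 4) x 16^2 = 1024
  Digit 'f' (value 15) x 16^1 = 240
  Digit '2' (value 2) x 16^0 = 2
Sum = 1266

1266


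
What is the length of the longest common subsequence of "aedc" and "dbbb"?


LCS of "aedc" and "dbbb"
DP table:
           d    b    b    b
      0    0    0    0    0
  a   0    0    0    0    0
  e   0    0    0    0    0
  d   0    1    1    1    1
  c   0    1    1    1    1
LCS length = dp[4][4] = 1

1


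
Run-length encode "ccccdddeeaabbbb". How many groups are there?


Input: ccccdddeeaabbbb
Scanning for consecutive runs:
  Group 1: 'c' x 4 (positions 0-3)
  Group 2: 'd' x 3 (positions 4-6)
  Group 3: 'e' x 2 (positions 7-8)
  Group 4: 'a' x 2 (positions 9-10)
  Group 5: 'b' x 4 (positions 11-14)
Total groups: 5

5


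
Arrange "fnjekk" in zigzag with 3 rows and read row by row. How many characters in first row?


Zigzag "fnjekk" into 3 rows:
Placing characters:
  'f' => row 0
  'n' => row 1
  'j' => row 2
  'e' => row 1
  'k' => row 0
  'k' => row 1
Rows:
  Row 0: "fk"
  Row 1: "nek"
  Row 2: "j"
First row length: 2

2


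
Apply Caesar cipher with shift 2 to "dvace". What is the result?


Caesar cipher: shift "dvace" by 2
  'd' (pos 3) + 2 = pos 5 = 'f'
  'v' (pos 21) + 2 = pos 23 = 'x'
  'a' (pos 0) + 2 = pos 2 = 'c'
  'c' (pos 2) + 2 = pos 4 = 'e'
  'e' (pos 4) + 2 = pos 6 = 'g'
Result: fxceg

fxceg


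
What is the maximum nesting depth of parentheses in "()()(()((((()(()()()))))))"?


Input: "()()(()((((()(()()()))))))"
Tracking depth:
  Position 0 '(': depth becomes 1
  Position 1 ')': depth becomes 0
  Position 2 '(': depth becomes 1
  Position 3 ')': depth becomes 0
  Position 4 '(': depth becomes 1
  Position 5 '(': depth becomes 2
  Position 6 ')': depth becomes 1
  Position 7 '(': depth becomes 2
  Position 8 '(': depth becomes 3
  Position 9 '(': depth becomes 4
  Position 10 '(': depth becomes 5
  Position 11 '(': depth becomes 6
  Position 12 ')': depth becomes 5
  Position 13 '(': depth becomes 6
  Position 14 '(': depth becomes 7
  Position 15 ')': depth becomes 6
  Position 16 '(': depth becomes 7
  Position 17 ')': depth becomes 6
  Position 18 '(': depth becomes 7
  Position 19 ')': depth becomes 6
  Position 20 ')': depth becomes 5
  Position 21 ')': depth becomes 4
  Position 22 ')': depth becomes 3
  Position 23 ')': depth becomes 2
  Position 24 ')': depth becomes 1
  Position 25 ')': depth becomes 0
Maximum depth reached: 7

7


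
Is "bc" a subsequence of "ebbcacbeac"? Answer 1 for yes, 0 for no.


Check if "bc" is a subsequence of "ebbcacbeac"
Greedy scan:
  Position 0 ('e'): no match needed
  Position 1 ('b'): matches sub[0] = 'b'
  Position 2 ('b'): no match needed
  Position 3 ('c'): matches sub[1] = 'c'
  Position 4 ('a'): no match needed
  Position 5 ('c'): no match needed
  Position 6 ('b'): no match needed
  Position 7 ('e'): no match needed
  Position 8 ('a'): no match needed
  Position 9 ('c'): no match needed
All 2 characters matched => is a subsequence

1


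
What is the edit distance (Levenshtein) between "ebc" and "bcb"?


Computing edit distance: "ebc" -> "bcb"
DP table:
           b    c    b
      0    1    2    3
  e   1    1    2    3
  b   2    1    2    2
  c   3    2    1    2
Edit distance = dp[3][3] = 2

2


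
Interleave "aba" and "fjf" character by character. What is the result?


Interleaving "aba" and "fjf":
  Position 0: 'a' from first, 'f' from second => "af"
  Position 1: 'b' from first, 'j' from second => "bj"
  Position 2: 'a' from first, 'f' from second => "af"
Result: afbjaf

afbjaf


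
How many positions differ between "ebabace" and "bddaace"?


Comparing "ebabace" and "bddaace" position by position:
  Position 0: 'e' vs 'b' => DIFFER
  Position 1: 'b' vs 'd' => DIFFER
  Position 2: 'a' vs 'd' => DIFFER
  Position 3: 'b' vs 'a' => DIFFER
  Position 4: 'a' vs 'a' => same
  Position 5: 'c' vs 'c' => same
  Position 6: 'e' vs 'e' => same
Positions that differ: 4

4


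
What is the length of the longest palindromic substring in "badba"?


Input: "badba"
Checking substrings for palindromes:
  No multi-char palindromic substrings found
Longest palindromic substring: "b" with length 1

1


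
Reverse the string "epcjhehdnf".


Input: epcjhehdnf
Reading characters right to left:
  Position 9: 'f'
  Position 8: 'n'
  Position 7: 'd'
  Position 6: 'h'
  Position 5: 'e'
  Position 4: 'h'
  Position 3: 'j'
  Position 2: 'c'
  Position 1: 'p'
  Position 0: 'e'
Reversed: fndhehjcpe

fndhehjcpe


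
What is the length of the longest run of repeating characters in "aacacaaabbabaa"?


Input: "aacacaaabbabaa"
Scanning for longest run:
  Position 1 ('a'): continues run of 'a', length=2
  Position 2 ('c'): new char, reset run to 1
  Position 3 ('a'): new char, reset run to 1
  Position 4 ('c'): new char, reset run to 1
  Position 5 ('a'): new char, reset run to 1
  Position 6 ('a'): continues run of 'a', length=2
  Position 7 ('a'): continues run of 'a', length=3
  Position 8 ('b'): new char, reset run to 1
  Position 9 ('b'): continues run of 'b', length=2
  Position 10 ('a'): new char, reset run to 1
  Position 11 ('b'): new char, reset run to 1
  Position 12 ('a'): new char, reset run to 1
  Position 13 ('a'): continues run of 'a', length=2
Longest run: 'a' with length 3

3


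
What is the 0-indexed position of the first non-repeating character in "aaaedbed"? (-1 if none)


Input: aaaedbed
Character frequencies:
  'a': 3
  'b': 1
  'd': 2
  'e': 2
Scanning left to right for freq == 1:
  Position 0 ('a'): freq=3, skip
  Position 1 ('a'): freq=3, skip
  Position 2 ('a'): freq=3, skip
  Position 3 ('e'): freq=2, skip
  Position 4 ('d'): freq=2, skip
  Position 5 ('b'): unique! => answer = 5

5


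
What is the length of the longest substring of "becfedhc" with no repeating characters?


Input: "becfedhc"
Sliding window (track last position of each char):
  Position 0 ('b'): window [0,0] length 1 -- new best
  Position 1 ('e'): window [0,1] length 2 -- new best
  Position 2 ('c'): window [0,2] length 3 -- new best
  Position 3 ('f'): window [0,3] length 4 -- new best
  Position 4 ('e'): repeat (last at 1), move window start to 2
  Position 4 ('e'): window [2,4] length 3
  Position 5 ('d'): window [2,5] length 4
  Position 6 ('h'): window [2,6] length 5 -- new best
  Position 7 ('c'): repeat (last at 2), move window start to 3
  Position 7 ('c'): window [3,7] length 5
Longest substring with no repeats: "cfedh" with length 5

5


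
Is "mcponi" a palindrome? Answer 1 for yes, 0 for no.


Input: mcponi
Reversed: inopcm
  Compare pos 0 ('m') with pos 5 ('i'): MISMATCH
  Compare pos 1 ('c') with pos 4 ('n'): MISMATCH
  Compare pos 2 ('p') with pos 3 ('o'): MISMATCH
Result: not a palindrome

0


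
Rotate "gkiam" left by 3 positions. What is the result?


Input: "gkiam", rotate left by 3
First 3 characters: "gki"
Remaining characters: "am"
Concatenate remaining + first: "am" + "gki" = "amgki"

amgki


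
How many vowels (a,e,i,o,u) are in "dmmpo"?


Input: dmmpo
Checking each character:
  'd' at position 0: consonant
  'm' at position 1: consonant
  'm' at position 2: consonant
  'p' at position 3: consonant
  'o' at position 4: vowel (running total: 1)
Total vowels: 1

1


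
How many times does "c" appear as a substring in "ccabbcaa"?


Searching for "c" in "ccabbcaa"
Scanning each position:
  Position 0: "c" => MATCH
  Position 1: "c" => MATCH
  Position 2: "a" => no
  Position 3: "b" => no
  Position 4: "b" => no
  Position 5: "c" => MATCH
  Position 6: "a" => no
  Position 7: "a" => no
Total occurrences: 3

3


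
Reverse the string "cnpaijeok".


Input: cnpaijeok
Reading characters right to left:
  Position 8: 'k'
  Position 7: 'o'
  Position 6: 'e'
  Position 5: 'j'
  Position 4: 'i'
  Position 3: 'a'
  Position 2: 'p'
  Position 1: 'n'
  Position 0: 'c'
Reversed: koejiapnc

koejiapnc


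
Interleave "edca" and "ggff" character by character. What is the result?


Interleaving "edca" and "ggff":
  Position 0: 'e' from first, 'g' from second => "eg"
  Position 1: 'd' from first, 'g' from second => "dg"
  Position 2: 'c' from first, 'f' from second => "cf"
  Position 3: 'a' from first, 'f' from second => "af"
Result: egdgcfaf

egdgcfaf


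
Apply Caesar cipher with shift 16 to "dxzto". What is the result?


Caesar cipher: shift "dxzto" by 16
  'd' (pos 3) + 16 = pos 19 = 't'
  'x' (pos 23) + 16 = pos 13 = 'n'
  'z' (pos 25) + 16 = pos 15 = 'p'
  't' (pos 19) + 16 = pos 9 = 'j'
  'o' (pos 14) + 16 = pos 4 = 'e'
Result: tnpje

tnpje


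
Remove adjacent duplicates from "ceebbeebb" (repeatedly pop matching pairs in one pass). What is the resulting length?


Input: ceebbeebb
Stack-based adjacent duplicate removal:
  Read 'c': push. Stack: c
  Read 'e': push. Stack: ce
  Read 'e': matches stack top 'e' => pop. Stack: c
  Read 'b': push. Stack: cb
  Read 'b': matches stack top 'b' => pop. Stack: c
  Read 'e': push. Stack: ce
  Read 'e': matches stack top 'e' => pop. Stack: c
  Read 'b': push. Stack: cb
  Read 'b': matches stack top 'b' => pop. Stack: c
Final stack: "c" (length 1)

1


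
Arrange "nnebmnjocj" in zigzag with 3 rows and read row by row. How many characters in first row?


Zigzag "nnebmnjocj" into 3 rows:
Placing characters:
  'n' => row 0
  'n' => row 1
  'e' => row 2
  'b' => row 1
  'm' => row 0
  'n' => row 1
  'j' => row 2
  'o' => row 1
  'c' => row 0
  'j' => row 1
Rows:
  Row 0: "nmc"
  Row 1: "nbnoj"
  Row 2: "ej"
First row length: 3

3


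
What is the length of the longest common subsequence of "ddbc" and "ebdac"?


LCS of "ddbc" and "ebdac"
DP table:
           e    b    d    a    c
      0    0    0    0    0    0
  d   0    0    0    1    1    1
  d   0    0    0    1    1    1
  b   0    0    1    1    1    1
  c   0    0    1    1    1    2
LCS length = dp[4][5] = 2

2


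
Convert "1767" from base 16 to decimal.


Input: "1767" in base 16
Positional expansion:
  Digit '1' (value 1) x 16^3 = 4096
  Digit '7' (value 7) x 16^2 = 1792
  Digit '6' (value 6) x 16^1 = 96
  Digit '7' (value 7) x 16^0 = 7
Sum = 5991

5991


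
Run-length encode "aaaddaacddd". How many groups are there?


Input: aaaddaacddd
Scanning for consecutive runs:
  Group 1: 'a' x 3 (positions 0-2)
  Group 2: 'd' x 2 (positions 3-4)
  Group 3: 'a' x 2 (positions 5-6)
  Group 4: 'c' x 1 (positions 7-7)
  Group 5: 'd' x 3 (positions 8-10)
Total groups: 5

5


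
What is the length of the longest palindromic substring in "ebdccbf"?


Input: "ebdccbf"
Checking substrings for palindromes:
  [3:5] "cc" (len 2) => palindrome
Longest palindromic substring: "cc" with length 2

2


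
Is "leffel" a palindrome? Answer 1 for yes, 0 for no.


Input: leffel
Reversed: leffel
  Compare pos 0 ('l') with pos 5 ('l'): match
  Compare pos 1 ('e') with pos 4 ('e'): match
  Compare pos 2 ('f') with pos 3 ('f'): match
Result: palindrome

1


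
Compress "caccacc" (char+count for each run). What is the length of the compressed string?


Input: caccacc
Runs:
  'c' x 1 => "c1"
  'a' x 1 => "a1"
  'c' x 2 => "c2"
  'a' x 1 => "a1"
  'c' x 2 => "c2"
Compressed: "c1a1c2a1c2"
Compressed length: 10

10


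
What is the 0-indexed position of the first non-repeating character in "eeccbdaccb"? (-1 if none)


Input: eeccbdaccb
Character frequencies:
  'a': 1
  'b': 2
  'c': 4
  'd': 1
  'e': 2
Scanning left to right for freq == 1:
  Position 0 ('e'): freq=2, skip
  Position 1 ('e'): freq=2, skip
  Position 2 ('c'): freq=4, skip
  Position 3 ('c'): freq=4, skip
  Position 4 ('b'): freq=2, skip
  Position 5 ('d'): unique! => answer = 5

5


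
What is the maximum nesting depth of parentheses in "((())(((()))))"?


Input: "((())(((()))))"
Tracking depth:
  Position 0 '(': depth becomes 1
  Position 1 '(': depth becomes 2
  Position 2 '(': depth becomes 3
  Position 3 ')': depth becomes 2
  Position 4 ')': depth becomes 1
  Position 5 '(': depth becomes 2
  Position 6 '(': depth becomes 3
  Position 7 '(': depth becomes 4
  Position 8 '(': depth becomes 5
  Position 9 ')': depth becomes 4
  Position 10 ')': depth becomes 3
  Position 11 ')': depth becomes 2
  Position 12 ')': depth becomes 1
  Position 13 ')': depth becomes 0
Maximum depth reached: 5

5


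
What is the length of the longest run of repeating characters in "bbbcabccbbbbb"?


Input: "bbbcabccbbbbb"
Scanning for longest run:
  Position 1 ('b'): continues run of 'b', length=2
  Position 2 ('b'): continues run of 'b', length=3
  Position 3 ('c'): new char, reset run to 1
  Position 4 ('a'): new char, reset run to 1
  Position 5 ('b'): new char, reset run to 1
  Position 6 ('c'): new char, reset run to 1
  Position 7 ('c'): continues run of 'c', length=2
  Position 8 ('b'): new char, reset run to 1
  Position 9 ('b'): continues run of 'b', length=2
  Position 10 ('b'): continues run of 'b', length=3
  Position 11 ('b'): continues run of 'b', length=4
  Position 12 ('b'): continues run of 'b', length=5
Longest run: 'b' with length 5

5


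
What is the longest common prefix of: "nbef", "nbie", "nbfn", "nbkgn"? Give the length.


Words: nbef, nbie, nbfn, nbkgn
  Position 0: all 'n' => match
  Position 1: all 'b' => match
  Position 2: ('e', 'i', 'f', 'k') => mismatch, stop
LCP = "nb" (length 2)

2


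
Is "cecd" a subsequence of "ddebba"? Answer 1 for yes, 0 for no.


Check if "cecd" is a subsequence of "ddebba"
Greedy scan:
  Position 0 ('d'): no match needed
  Position 1 ('d'): no match needed
  Position 2 ('e'): no match needed
  Position 3 ('b'): no match needed
  Position 4 ('b'): no match needed
  Position 5 ('a'): no match needed
Only matched 0/4 characters => not a subsequence

0


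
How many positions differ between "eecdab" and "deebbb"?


Comparing "eecdab" and "deebbb" position by position:
  Position 0: 'e' vs 'd' => DIFFER
  Position 1: 'e' vs 'e' => same
  Position 2: 'c' vs 'e' => DIFFER
  Position 3: 'd' vs 'b' => DIFFER
  Position 4: 'a' vs 'b' => DIFFER
  Position 5: 'b' vs 'b' => same
Positions that differ: 4

4


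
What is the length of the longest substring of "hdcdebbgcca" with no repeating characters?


Input: "hdcdebbgcca"
Sliding window (track last position of each char):
  Position 0 ('h'): window [0,0] length 1 -- new best
  Position 1 ('d'): window [0,1] length 2 -- new best
  Position 2 ('c'): window [0,2] length 3 -- new best
  Position 3 ('d'): repeat (last at 1), move window start to 2
  Position 3 ('d'): window [2,3] length 2
  Position 4 ('e'): window [2,4] length 3
  Position 5 ('b'): window [2,5] length 4 -- new best
  Position 6 ('b'): repeat (last at 5), move window start to 6
  Position 6 ('b'): window [6,6] length 1
  Position 7 ('g'): window [6,7] length 2
  Position 8 ('c'): window [6,8] length 3
  Position 9 ('c'): repeat (last at 8), move window start to 9
  Position 9 ('c'): window [9,9] length 1
  Position 10 ('a'): window [9,10] length 2
Longest substring with no repeats: "cdeb" with length 4

4


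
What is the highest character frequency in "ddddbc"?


Input: ddddbc
Character counts:
  'b': 1
  'c': 1
  'd': 4
Maximum frequency: 4

4


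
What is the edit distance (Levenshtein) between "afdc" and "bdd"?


Computing edit distance: "afdc" -> "bdd"
DP table:
           b    d    d
      0    1    2    3
  a   1    1    2    3
  f   2    2    2    3
  d   3    3    2    2
  c   4    4    3    3
Edit distance = dp[4][3] = 3

3


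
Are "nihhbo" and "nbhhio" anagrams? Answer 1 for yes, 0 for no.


Strings: "nihhbo", "nbhhio"
Sorted first:  bhhino
Sorted second: bhhino
Sorted forms match => anagrams

1


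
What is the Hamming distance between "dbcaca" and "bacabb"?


Comparing "dbcaca" and "bacabb" position by position:
  Position 0: 'd' vs 'b' => differ
  Position 1: 'b' vs 'a' => differ
  Position 2: 'c' vs 'c' => same
  Position 3: 'a' vs 'a' => same
  Position 4: 'c' vs 'b' => differ
  Position 5: 'a' vs 'b' => differ
Total differences (Hamming distance): 4

4


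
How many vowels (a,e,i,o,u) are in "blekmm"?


Input: blekmm
Checking each character:
  'b' at position 0: consonant
  'l' at position 1: consonant
  'e' at position 2: vowel (running total: 1)
  'k' at position 3: consonant
  'm' at position 4: consonant
  'm' at position 5: consonant
Total vowels: 1

1


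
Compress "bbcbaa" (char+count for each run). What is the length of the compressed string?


Input: bbcbaa
Runs:
  'b' x 2 => "b2"
  'c' x 1 => "c1"
  'b' x 1 => "b1"
  'a' x 2 => "a2"
Compressed: "b2c1b1a2"
Compressed length: 8

8


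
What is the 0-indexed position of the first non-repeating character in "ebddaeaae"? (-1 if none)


Input: ebddaeaae
Character frequencies:
  'a': 3
  'b': 1
  'd': 2
  'e': 3
Scanning left to right for freq == 1:
  Position 0 ('e'): freq=3, skip
  Position 1 ('b'): unique! => answer = 1

1


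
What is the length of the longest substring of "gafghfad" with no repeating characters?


Input: "gafghfad"
Sliding window (track last position of each char):
  Position 0 ('g'): window [0,0] length 1 -- new best
  Position 1 ('a'): window [0,1] length 2 -- new best
  Position 2 ('f'): window [0,2] length 3 -- new best
  Position 3 ('g'): repeat (last at 0), move window start to 1
  Position 3 ('g'): window [1,3] length 3
  Position 4 ('h'): window [1,4] length 4 -- new best
  Position 5 ('f'): repeat (last at 2), move window start to 3
  Position 5 ('f'): window [3,5] length 3
  Position 6 ('a'): window [3,6] length 4
  Position 7 ('d'): window [3,7] length 5 -- new best
Longest substring with no repeats: "ghfad" with length 5

5


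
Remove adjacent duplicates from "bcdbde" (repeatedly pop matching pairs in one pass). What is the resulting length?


Input: bcdbde
Stack-based adjacent duplicate removal:
  Read 'b': push. Stack: b
  Read 'c': push. Stack: bc
  Read 'd': push. Stack: bcd
  Read 'b': push. Stack: bcdb
  Read 'd': push. Stack: bcdbd
  Read 'e': push. Stack: bcdbde
Final stack: "bcdbde" (length 6)

6


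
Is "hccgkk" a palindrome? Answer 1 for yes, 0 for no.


Input: hccgkk
Reversed: kkgcch
  Compare pos 0 ('h') with pos 5 ('k'): MISMATCH
  Compare pos 1 ('c') with pos 4 ('k'): MISMATCH
  Compare pos 2 ('c') with pos 3 ('g'): MISMATCH
Result: not a palindrome

0


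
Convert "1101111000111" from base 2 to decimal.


Input: "1101111000111" in base 2
Positional expansion:
  Digit '1' (value 1) x 2^12 = 4096
  Digit '1' (value 1) x 2^11 = 2048
  Digit '0' (value 0) x 2^10 = 0
  Digit '1' (value 1) x 2^9 = 512
  Digit '1' (value 1) x 2^8 = 256
  Digit '1' (value 1) x 2^7 = 128
  Digit '1' (value 1) x 2^6 = 64
  Digit '0' (value 0) x 2^5 = 0
  Digit '0' (value 0) x 2^4 = 0
  Digit '0' (value 0) x 2^3 = 0
  Digit '1' (value 1) x 2^2 = 4
  Digit '1' (value 1) x 2^1 = 2
  Digit '1' (value 1) x 2^0 = 1
Sum = 7111

7111


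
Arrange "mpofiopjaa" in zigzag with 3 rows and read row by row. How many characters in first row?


Zigzag "mpofiopjaa" into 3 rows:
Placing characters:
  'm' => row 0
  'p' => row 1
  'o' => row 2
  'f' => row 1
  'i' => row 0
  'o' => row 1
  'p' => row 2
  'j' => row 1
  'a' => row 0
  'a' => row 1
Rows:
  Row 0: "mia"
  Row 1: "pfoja"
  Row 2: "op"
First row length: 3

3


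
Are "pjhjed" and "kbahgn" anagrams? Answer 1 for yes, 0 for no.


Strings: "pjhjed", "kbahgn"
Sorted first:  dehjjp
Sorted second: abghkn
Differ at position 0: 'd' vs 'a' => not anagrams

0


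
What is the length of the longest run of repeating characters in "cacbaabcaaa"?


Input: "cacbaabcaaa"
Scanning for longest run:
  Position 1 ('a'): new char, reset run to 1
  Position 2 ('c'): new char, reset run to 1
  Position 3 ('b'): new char, reset run to 1
  Position 4 ('a'): new char, reset run to 1
  Position 5 ('a'): continues run of 'a', length=2
  Position 6 ('b'): new char, reset run to 1
  Position 7 ('c'): new char, reset run to 1
  Position 8 ('a'): new char, reset run to 1
  Position 9 ('a'): continues run of 'a', length=2
  Position 10 ('a'): continues run of 'a', length=3
Longest run: 'a' with length 3

3


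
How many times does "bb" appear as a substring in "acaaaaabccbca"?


Searching for "bb" in "acaaaaabccbca"
Scanning each position:
  Position 0: "ac" => no
  Position 1: "ca" => no
  Position 2: "aa" => no
  Position 3: "aa" => no
  Position 4: "aa" => no
  Position 5: "aa" => no
  Position 6: "ab" => no
  Position 7: "bc" => no
  Position 8: "cc" => no
  Position 9: "cb" => no
  Position 10: "bc" => no
  Position 11: "ca" => no
Total occurrences: 0

0


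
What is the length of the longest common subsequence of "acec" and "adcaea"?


LCS of "acec" and "adcaea"
DP table:
           a    d    c    a    e    a
      0    0    0    0    0    0    0
  a   0    1    1    1    1    1    1
  c   0    1    1    2    2    2    2
  e   0    1    1    2    2    3    3
  c   0    1    1    2    2    3    3
LCS length = dp[4][6] = 3

3


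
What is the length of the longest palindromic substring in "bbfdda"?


Input: "bbfdda"
Checking substrings for palindromes:
  [0:2] "bb" (len 2) => palindrome
  [3:5] "dd" (len 2) => palindrome
Longest palindromic substring: "bb" with length 2

2


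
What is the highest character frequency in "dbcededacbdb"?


Input: dbcededacbdb
Character counts:
  'a': 1
  'b': 3
  'c': 2
  'd': 4
  'e': 2
Maximum frequency: 4

4


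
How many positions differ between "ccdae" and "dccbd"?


Comparing "ccdae" and "dccbd" position by position:
  Position 0: 'c' vs 'd' => DIFFER
  Position 1: 'c' vs 'c' => same
  Position 2: 'd' vs 'c' => DIFFER
  Position 3: 'a' vs 'b' => DIFFER
  Position 4: 'e' vs 'd' => DIFFER
Positions that differ: 4

4


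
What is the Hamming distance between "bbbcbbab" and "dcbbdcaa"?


Comparing "bbbcbbab" and "dcbbdcaa" position by position:
  Position 0: 'b' vs 'd' => differ
  Position 1: 'b' vs 'c' => differ
  Position 2: 'b' vs 'b' => same
  Position 3: 'c' vs 'b' => differ
  Position 4: 'b' vs 'd' => differ
  Position 5: 'b' vs 'c' => differ
  Position 6: 'a' vs 'a' => same
  Position 7: 'b' vs 'a' => differ
Total differences (Hamming distance): 6

6


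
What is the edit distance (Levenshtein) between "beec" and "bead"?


Computing edit distance: "beec" -> "bead"
DP table:
           b    e    a    d
      0    1    2    3    4
  b   1    0    1    2    3
  e   2    1    0    1    2
  e   3    2    1    1    2
  c   4    3    2    2    2
Edit distance = dp[4][4] = 2

2


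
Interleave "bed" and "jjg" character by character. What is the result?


Interleaving "bed" and "jjg":
  Position 0: 'b' from first, 'j' from second => "bj"
  Position 1: 'e' from first, 'j' from second => "ej"
  Position 2: 'd' from first, 'g' from second => "dg"
Result: bjejdg

bjejdg


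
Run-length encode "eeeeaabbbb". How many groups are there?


Input: eeeeaabbbb
Scanning for consecutive runs:
  Group 1: 'e' x 4 (positions 0-3)
  Group 2: 'a' x 2 (positions 4-5)
  Group 3: 'b' x 4 (positions 6-9)
Total groups: 3

3


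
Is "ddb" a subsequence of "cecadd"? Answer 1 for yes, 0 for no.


Check if "ddb" is a subsequence of "cecadd"
Greedy scan:
  Position 0 ('c'): no match needed
  Position 1 ('e'): no match needed
  Position 2 ('c'): no match needed
  Position 3 ('a'): no match needed
  Position 4 ('d'): matches sub[0] = 'd'
  Position 5 ('d'): matches sub[1] = 'd'
Only matched 2/3 characters => not a subsequence

0


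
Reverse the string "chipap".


Input: chipap
Reading characters right to left:
  Position 5: 'p'
  Position 4: 'a'
  Position 3: 'p'
  Position 2: 'i'
  Position 1: 'h'
  Position 0: 'c'
Reversed: papihc

papihc


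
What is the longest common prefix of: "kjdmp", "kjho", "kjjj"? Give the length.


Words: kjdmp, kjho, kjjj
  Position 0: all 'k' => match
  Position 1: all 'j' => match
  Position 2: ('d', 'h', 'j') => mismatch, stop
LCP = "kj" (length 2)

2


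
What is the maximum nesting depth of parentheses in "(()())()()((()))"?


Input: "(()())()()((()))"
Tracking depth:
  Position 0 '(': depth becomes 1
  Position 1 '(': depth becomes 2
  Position 2 ')': depth becomes 1
  Position 3 '(': depth becomes 2
  Position 4 ')': depth becomes 1
  Position 5 ')': depth becomes 0
  Position 6 '(': depth becomes 1
  Position 7 ')': depth becomes 0
  Position 8 '(': depth becomes 1
  Position 9 ')': depth becomes 0
  Position 10 '(': depth becomes 1
  Position 11 '(': depth becomes 2
  Position 12 '(': depth becomes 3
  Position 13 ')': depth becomes 2
  Position 14 ')': depth becomes 1
  Position 15 ')': depth becomes 0
Maximum depth reached: 3

3


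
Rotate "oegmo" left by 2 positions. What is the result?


Input: "oegmo", rotate left by 2
First 2 characters: "oe"
Remaining characters: "gmo"
Concatenate remaining + first: "gmo" + "oe" = "gmooe"

gmooe


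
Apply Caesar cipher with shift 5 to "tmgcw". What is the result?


Caesar cipher: shift "tmgcw" by 5
  't' (pos 19) + 5 = pos 24 = 'y'
  'm' (pos 12) + 5 = pos 17 = 'r'
  'g' (pos 6) + 5 = pos 11 = 'l'
  'c' (pos 2) + 5 = pos 7 = 'h'
  'w' (pos 22) + 5 = pos 1 = 'b'
Result: yrlhb

yrlhb


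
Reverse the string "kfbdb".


Input: kfbdb
Reading characters right to left:
  Position 4: 'b'
  Position 3: 'd'
  Position 2: 'b'
  Position 1: 'f'
  Position 0: 'k'
Reversed: bdbfk

bdbfk


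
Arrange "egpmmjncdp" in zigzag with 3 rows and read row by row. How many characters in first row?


Zigzag "egpmmjncdp" into 3 rows:
Placing characters:
  'e' => row 0
  'g' => row 1
  'p' => row 2
  'm' => row 1
  'm' => row 0
  'j' => row 1
  'n' => row 2
  'c' => row 1
  'd' => row 0
  'p' => row 1
Rows:
  Row 0: "emd"
  Row 1: "gmjcp"
  Row 2: "pn"
First row length: 3

3


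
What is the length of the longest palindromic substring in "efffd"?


Input: "efffd"
Checking substrings for palindromes:
  [1:4] "fff" (len 3) => palindrome
  [1:3] "ff" (len 2) => palindrome
  [2:4] "ff" (len 2) => palindrome
Longest palindromic substring: "fff" with length 3

3


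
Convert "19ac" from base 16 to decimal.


Input: "19ac" in base 16
Positional expansion:
  Digit '1' (value 1) x 16^3 = 4096
  Digit '9' (value 9) x 16^2 = 2304
  Digit 'a' (value 10) x 16^1 = 160
  Digit 'c' (value 12) x 16^0 = 12
Sum = 6572

6572


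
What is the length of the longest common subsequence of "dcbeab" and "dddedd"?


LCS of "dcbeab" and "dddedd"
DP table:
           d    d    d    e    d    d
      0    0    0    0    0    0    0
  d   0    1    1    1    1    1    1
  c   0    1    1    1    1    1    1
  b   0    1    1    1    1    1    1
  e   0    1    1    1    2    2    2
  a   0    1    1    1    2    2    2
  b   0    1    1    1    2    2    2
LCS length = dp[6][6] = 2

2


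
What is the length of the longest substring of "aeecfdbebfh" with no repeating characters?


Input: "aeecfdbebfh"
Sliding window (track last position of each char):
  Position 0 ('a'): window [0,0] length 1 -- new best
  Position 1 ('e'): window [0,1] length 2 -- new best
  Position 2 ('e'): repeat (last at 1), move window start to 2
  Position 2 ('e'): window [2,2] length 1
  Position 3 ('c'): window [2,3] length 2
  Position 4 ('f'): window [2,4] length 3 -- new best
  Position 5 ('d'): window [2,5] length 4 -- new best
  Position 6 ('b'): window [2,6] length 5 -- new best
  Position 7 ('e'): repeat (last at 2), move window start to 3
  Position 7 ('e'): window [3,7] length 5
  Position 8 ('b'): repeat (last at 6), move window start to 7
  Position 8 ('b'): window [7,8] length 2
  Position 9 ('f'): window [7,9] length 3
  Position 10 ('h'): window [7,10] length 4
Longest substring with no repeats: "ecfdb" with length 5

5


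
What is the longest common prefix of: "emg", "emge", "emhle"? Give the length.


Words: emg, emge, emhle
  Position 0: all 'e' => match
  Position 1: all 'm' => match
  Position 2: ('g', 'g', 'h') => mismatch, stop
LCP = "em" (length 2)

2


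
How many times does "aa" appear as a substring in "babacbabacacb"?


Searching for "aa" in "babacbabacacb"
Scanning each position:
  Position 0: "ba" => no
  Position 1: "ab" => no
  Position 2: "ba" => no
  Position 3: "ac" => no
  Position 4: "cb" => no
  Position 5: "ba" => no
  Position 6: "ab" => no
  Position 7: "ba" => no
  Position 8: "ac" => no
  Position 9: "ca" => no
  Position 10: "ac" => no
  Position 11: "cb" => no
Total occurrences: 0

0


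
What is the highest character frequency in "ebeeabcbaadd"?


Input: ebeeabcbaadd
Character counts:
  'a': 3
  'b': 3
  'c': 1
  'd': 2
  'e': 3
Maximum frequency: 3

3


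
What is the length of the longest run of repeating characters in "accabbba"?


Input: "accabbba"
Scanning for longest run:
  Position 1 ('c'): new char, reset run to 1
  Position 2 ('c'): continues run of 'c', length=2
  Position 3 ('a'): new char, reset run to 1
  Position 4 ('b'): new char, reset run to 1
  Position 5 ('b'): continues run of 'b', length=2
  Position 6 ('b'): continues run of 'b', length=3
  Position 7 ('a'): new char, reset run to 1
Longest run: 'b' with length 3

3


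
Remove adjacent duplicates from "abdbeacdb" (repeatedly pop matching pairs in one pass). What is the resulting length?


Input: abdbeacdb
Stack-based adjacent duplicate removal:
  Read 'a': push. Stack: a
  Read 'b': push. Stack: ab
  Read 'd': push. Stack: abd
  Read 'b': push. Stack: abdb
  Read 'e': push. Stack: abdbe
  Read 'a': push. Stack: abdbea
  Read 'c': push. Stack: abdbeac
  Read 'd': push. Stack: abdbeacd
  Read 'b': push. Stack: abdbeacdb
Final stack: "abdbeacdb" (length 9)

9


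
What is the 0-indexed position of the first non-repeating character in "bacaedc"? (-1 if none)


Input: bacaedc
Character frequencies:
  'a': 2
  'b': 1
  'c': 2
  'd': 1
  'e': 1
Scanning left to right for freq == 1:
  Position 0 ('b'): unique! => answer = 0

0


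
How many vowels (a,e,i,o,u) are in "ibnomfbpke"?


Input: ibnomfbpke
Checking each character:
  'i' at position 0: vowel (running total: 1)
  'b' at position 1: consonant
  'n' at position 2: consonant
  'o' at position 3: vowel (running total: 2)
  'm' at position 4: consonant
  'f' at position 5: consonant
  'b' at position 6: consonant
  'p' at position 7: consonant
  'k' at position 8: consonant
  'e' at position 9: vowel (running total: 3)
Total vowels: 3

3


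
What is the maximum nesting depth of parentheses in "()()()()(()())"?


Input: "()()()()(()())"
Tracking depth:
  Position 0 '(': depth becomes 1
  Position 1 ')': depth becomes 0
  Position 2 '(': depth becomes 1
  Position 3 ')': depth becomes 0
  Position 4 '(': depth becomes 1
  Position 5 ')': depth becomes 0
  Position 6 '(': depth becomes 1
  Position 7 ')': depth becomes 0
  Position 8 '(': depth becomes 1
  Position 9 '(': depth becomes 2
  Position 10 ')': depth becomes 1
  Position 11 '(': depth becomes 2
  Position 12 ')': depth becomes 1
  Position 13 ')': depth becomes 0
Maximum depth reached: 2

2


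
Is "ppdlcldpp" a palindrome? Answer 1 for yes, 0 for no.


Input: ppdlcldpp
Reversed: ppdlcldpp
  Compare pos 0 ('p') with pos 8 ('p'): match
  Compare pos 1 ('p') with pos 7 ('p'): match
  Compare pos 2 ('d') with pos 6 ('d'): match
  Compare pos 3 ('l') with pos 5 ('l'): match
Result: palindrome

1


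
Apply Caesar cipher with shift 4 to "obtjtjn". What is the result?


Caesar cipher: shift "obtjtjn" by 4
  'o' (pos 14) + 4 = pos 18 = 's'
  'b' (pos 1) + 4 = pos 5 = 'f'
  't' (pos 19) + 4 = pos 23 = 'x'
  'j' (pos 9) + 4 = pos 13 = 'n'
  't' (pos 19) + 4 = pos 23 = 'x'
  'j' (pos 9) + 4 = pos 13 = 'n'
  'n' (pos 13) + 4 = pos 17 = 'r'
Result: sfxnxnr

sfxnxnr


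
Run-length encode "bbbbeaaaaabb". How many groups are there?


Input: bbbbeaaaaabb
Scanning for consecutive runs:
  Group 1: 'b' x 4 (positions 0-3)
  Group 2: 'e' x 1 (positions 4-4)
  Group 3: 'a' x 5 (positions 5-9)
  Group 4: 'b' x 2 (positions 10-11)
Total groups: 4

4


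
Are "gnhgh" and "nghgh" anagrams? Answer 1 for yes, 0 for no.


Strings: "gnhgh", "nghgh"
Sorted first:  gghhn
Sorted second: gghhn
Sorted forms match => anagrams

1


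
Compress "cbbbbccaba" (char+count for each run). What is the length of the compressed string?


Input: cbbbbccaba
Runs:
  'c' x 1 => "c1"
  'b' x 4 => "b4"
  'c' x 2 => "c2"
  'a' x 1 => "a1"
  'b' x 1 => "b1"
  'a' x 1 => "a1"
Compressed: "c1b4c2a1b1a1"
Compressed length: 12

12


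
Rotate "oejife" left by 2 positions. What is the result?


Input: "oejife", rotate left by 2
First 2 characters: "oe"
Remaining characters: "jife"
Concatenate remaining + first: "jife" + "oe" = "jifeoe"

jifeoe


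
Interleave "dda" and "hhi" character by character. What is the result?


Interleaving "dda" and "hhi":
  Position 0: 'd' from first, 'h' from second => "dh"
  Position 1: 'd' from first, 'h' from second => "dh"
  Position 2: 'a' from first, 'i' from second => "ai"
Result: dhdhai

dhdhai


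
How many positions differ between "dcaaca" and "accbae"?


Comparing "dcaaca" and "accbae" position by position:
  Position 0: 'd' vs 'a' => DIFFER
  Position 1: 'c' vs 'c' => same
  Position 2: 'a' vs 'c' => DIFFER
  Position 3: 'a' vs 'b' => DIFFER
  Position 4: 'c' vs 'a' => DIFFER
  Position 5: 'a' vs 'e' => DIFFER
Positions that differ: 5

5


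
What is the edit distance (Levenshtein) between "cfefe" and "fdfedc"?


Computing edit distance: "cfefe" -> "fdfedc"
DP table:
           f    d    f    e    d    c
      0    1    2    3    4    5    6
  c   1    1    2    3    4    5    5
  f   2    1    2    2    3    4    5
  e   3    2    2    3    2    3    4
  f   4    3    3    2    3    3    4
  e   5    4    4    3    2    3    4
Edit distance = dp[5][6] = 4

4


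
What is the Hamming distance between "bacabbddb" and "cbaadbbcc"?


Comparing "bacabbddb" and "cbaadbbcc" position by position:
  Position 0: 'b' vs 'c' => differ
  Position 1: 'a' vs 'b' => differ
  Position 2: 'c' vs 'a' => differ
  Position 3: 'a' vs 'a' => same
  Position 4: 'b' vs 'd' => differ
  Position 5: 'b' vs 'b' => same
  Position 6: 'd' vs 'b' => differ
  Position 7: 'd' vs 'c' => differ
  Position 8: 'b' vs 'c' => differ
Total differences (Hamming distance): 7

7


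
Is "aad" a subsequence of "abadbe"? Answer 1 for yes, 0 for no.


Check if "aad" is a subsequence of "abadbe"
Greedy scan:
  Position 0 ('a'): matches sub[0] = 'a'
  Position 1 ('b'): no match needed
  Position 2 ('a'): matches sub[1] = 'a'
  Position 3 ('d'): matches sub[2] = 'd'
  Position 4 ('b'): no match needed
  Position 5 ('e'): no match needed
All 3 characters matched => is a subsequence

1


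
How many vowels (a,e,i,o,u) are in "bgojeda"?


Input: bgojeda
Checking each character:
  'b' at position 0: consonant
  'g' at position 1: consonant
  'o' at position 2: vowel (running total: 1)
  'j' at position 3: consonant
  'e' at position 4: vowel (running total: 2)
  'd' at position 5: consonant
  'a' at position 6: vowel (running total: 3)
Total vowels: 3

3


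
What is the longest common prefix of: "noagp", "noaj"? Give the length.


Words: noagp, noaj
  Position 0: all 'n' => match
  Position 1: all 'o' => match
  Position 2: all 'a' => match
  Position 3: ('g', 'j') => mismatch, stop
LCP = "noa" (length 3)

3


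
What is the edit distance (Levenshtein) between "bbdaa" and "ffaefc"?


Computing edit distance: "bbdaa" -> "ffaefc"
DP table:
           f    f    a    e    f    c
      0    1    2    3    4    5    6
  b   1    1    2    3    4    5    6
  b   2    2    2    3    4    5    6
  d   3    3    3    3    4    5    6
  a   4    4    4    3    4    5    6
  a   5    5    5    4    4    5    6
Edit distance = dp[5][6] = 6

6


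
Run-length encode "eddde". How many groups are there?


Input: eddde
Scanning for consecutive runs:
  Group 1: 'e' x 1 (positions 0-0)
  Group 2: 'd' x 3 (positions 1-3)
  Group 3: 'e' x 1 (positions 4-4)
Total groups: 3

3


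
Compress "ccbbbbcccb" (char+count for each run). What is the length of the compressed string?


Input: ccbbbbcccb
Runs:
  'c' x 2 => "c2"
  'b' x 4 => "b4"
  'c' x 3 => "c3"
  'b' x 1 => "b1"
Compressed: "c2b4c3b1"
Compressed length: 8

8


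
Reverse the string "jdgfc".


Input: jdgfc
Reading characters right to left:
  Position 4: 'c'
  Position 3: 'f'
  Position 2: 'g'
  Position 1: 'd'
  Position 0: 'j'
Reversed: cfgdj

cfgdj


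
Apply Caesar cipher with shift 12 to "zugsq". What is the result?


Caesar cipher: shift "zugsq" by 12
  'z' (pos 25) + 12 = pos 11 = 'l'
  'u' (pos 20) + 12 = pos 6 = 'g'
  'g' (pos 6) + 12 = pos 18 = 's'
  's' (pos 18) + 12 = pos 4 = 'e'
  'q' (pos 16) + 12 = pos 2 = 'c'
Result: lgsec

lgsec


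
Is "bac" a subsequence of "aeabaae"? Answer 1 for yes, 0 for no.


Check if "bac" is a subsequence of "aeabaae"
Greedy scan:
  Position 0 ('a'): no match needed
  Position 1 ('e'): no match needed
  Position 2 ('a'): no match needed
  Position 3 ('b'): matches sub[0] = 'b'
  Position 4 ('a'): matches sub[1] = 'a'
  Position 5 ('a'): no match needed
  Position 6 ('e'): no match needed
Only matched 2/3 characters => not a subsequence

0
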